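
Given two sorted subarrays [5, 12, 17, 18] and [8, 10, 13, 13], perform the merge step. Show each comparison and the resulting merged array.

Merging process:

Compare 5 vs 8: take 5 from left. Merged: [5]
Compare 12 vs 8: take 8 from right. Merged: [5, 8]
Compare 12 vs 10: take 10 from right. Merged: [5, 8, 10]
Compare 12 vs 13: take 12 from left. Merged: [5, 8, 10, 12]
Compare 17 vs 13: take 13 from right. Merged: [5, 8, 10, 12, 13]
Compare 17 vs 13: take 13 from right. Merged: [5, 8, 10, 12, 13, 13]
Append remaining from left: [17, 18]. Merged: [5, 8, 10, 12, 13, 13, 17, 18]

Final merged array: [5, 8, 10, 12, 13, 13, 17, 18]
Total comparisons: 6

The merged array is [5, 8, 10, 12, 13, 13, 17, 18], requiring 6 comparisons. The merge step runs in O(n) time where n is the total number of elements.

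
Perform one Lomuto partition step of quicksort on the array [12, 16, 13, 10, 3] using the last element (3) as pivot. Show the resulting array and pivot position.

Lomuto partition with pivot = 3:

Initial array: [12, 16, 13, 10, 3]

arr[0]=12 > 3: no swap
arr[1]=16 > 3: no swap
arr[2]=13 > 3: no swap
arr[3]=10 > 3: no swap

Place pivot at position 0: [3, 16, 13, 10, 12]
Pivot position: 0

After partitioning with pivot 3, the array becomes [3, 16, 13, 10, 12]. The pivot is placed at index 0. All elements to the left of the pivot are <= 3, and all elements to the right are > 3.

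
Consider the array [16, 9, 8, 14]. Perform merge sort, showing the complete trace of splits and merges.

Merge sort trace:

Split: [16, 9, 8, 14] -> [16, 9] and [8, 14]
  Split: [16, 9] -> [16] and [9]
  Merge: [16] + [9] -> [9, 16]
  Split: [8, 14] -> [8] and [14]
  Merge: [8] + [14] -> [8, 14]
Merge: [9, 16] + [8, 14] -> [8, 9, 14, 16]

Final sorted array: [8, 9, 14, 16]

The merge sort proceeds by recursively splitting the array and merging sorted halves.
After all merges, the sorted array is [8, 9, 14, 16].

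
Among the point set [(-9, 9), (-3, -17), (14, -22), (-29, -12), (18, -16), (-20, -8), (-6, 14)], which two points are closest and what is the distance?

Computing all pairwise distances among 7 points:

d((-9, 9), (-3, -17)) = 26.6833
d((-9, 9), (14, -22)) = 38.6005
d((-9, 9), (-29, -12)) = 29.0
d((-9, 9), (18, -16)) = 36.7967
d((-9, 9), (-20, -8)) = 20.2485
d((-9, 9), (-6, 14)) = 5.831 <-- minimum
d((-3, -17), (14, -22)) = 17.72
d((-3, -17), (-29, -12)) = 26.4764
d((-3, -17), (18, -16)) = 21.0238
d((-3, -17), (-20, -8)) = 19.2354
d((-3, -17), (-6, 14)) = 31.1448
d((14, -22), (-29, -12)) = 44.1475
d((14, -22), (18, -16)) = 7.2111
d((14, -22), (-20, -8)) = 36.7696
d((14, -22), (-6, 14)) = 41.1825
d((-29, -12), (18, -16)) = 47.1699
d((-29, -12), (-20, -8)) = 9.8489
d((-29, -12), (-6, 14)) = 34.7131
d((18, -16), (-20, -8)) = 38.833
d((18, -16), (-6, 14)) = 38.4187
d((-20, -8), (-6, 14)) = 26.0768

Closest pair: (-9, 9) and (-6, 14) with distance 5.831

The closest pair is (-9, 9) and (-6, 14) with Euclidean distance 5.831. For 7 points, brute-force pairwise comparison is shown above. For large n, the divide-and-conquer algorithm (sort by x, recurse on halves, check the dividing strip) achieves O(n log n).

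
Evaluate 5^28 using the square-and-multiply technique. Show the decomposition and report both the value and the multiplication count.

Computing 5^28 by squaring (build up from 5^1; each line after the first costs one multiplication):

5^1 = 5
5^2 = (5^1)^2 = 5^2 = 25
5^3 = 5 * 5^2 = 5 * 25 = 125
5^6 = (5^3)^2 = 125^2 = 15625
5^7 = 5 * 5^6 = 5 * 15625 = 78125
5^14 = (5^7)^2 = 78125^2 = 6103515625
5^28 = (5^14)^2 = 6103515625^2 = 37252902984619140625

Result: 37252902984619140625
Multiplications needed: 6 (6 lines after 5^1)

5^28 = 37252902984619140625. Using exponentiation by squaring, this requires 6 multiplications. The key idea: if the exponent is even, square the half-power; if odd, multiply by the base once.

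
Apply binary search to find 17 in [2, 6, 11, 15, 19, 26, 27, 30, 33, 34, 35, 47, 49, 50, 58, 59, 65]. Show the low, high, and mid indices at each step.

Binary search for 17 in [2, 6, 11, 15, 19, 26, 27, 30, 33, 34, 35, 47, 49, 50, 58, 59, 65]:

lo=0, hi=16, mid=8, arr[mid]=33 -> 33 > 17, search left half
lo=0, hi=7, mid=3, arr[mid]=15 -> 15 < 17, search right half
lo=4, hi=7, mid=5, arr[mid]=26 -> 26 > 17, search left half
lo=4, hi=4, mid=4, arr[mid]=19 -> 19 > 17, search left half
lo=4 > hi=3, target 17 not found

Binary search determines that 17 is not in the array after 4 comparisons. The search space was exhausted without finding the target.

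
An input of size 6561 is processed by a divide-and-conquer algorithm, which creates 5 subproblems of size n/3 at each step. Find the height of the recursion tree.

For divide and conquer with division factor 3:

Problem sizes at each level:
Level 0: 6561
Level 1: 2187
Level 2: 729
Level 3: 243
Level 4: 81
Level 5: 27
Level 6: 9
Level 7: 3
Level 8: 1

The root is level 0 and the size-1 base case is level 8 (the tree spans levels 0 through 8, i.e. 9 levels counting the root), so the depth is the number of divisions: log_3(6561) = 8

The recursion tree depth is log_3(6561) = 8. At each level, the problem size is divided by 3, so it takes 8 divisions to reduce to a base case of size 1. The algorithm makes 5 recursive calls at each level.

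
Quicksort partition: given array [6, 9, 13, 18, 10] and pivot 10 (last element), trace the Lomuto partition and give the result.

Lomuto partition with pivot = 10:

Initial array: [6, 9, 13, 18, 10]

arr[0]=6 <= 10: swap with position 0, array becomes [6, 9, 13, 18, 10]
arr[1]=9 <= 10: swap with position 1, array becomes [6, 9, 13, 18, 10]
arr[2]=13 > 10: no swap
arr[3]=18 > 10: no swap

Place pivot at position 2: [6, 9, 10, 18, 13]
Pivot position: 2

After partitioning with pivot 10, the array becomes [6, 9, 10, 18, 13]. The pivot is placed at index 2. All elements to the left of the pivot are <= 10, and all elements to the right are > 10.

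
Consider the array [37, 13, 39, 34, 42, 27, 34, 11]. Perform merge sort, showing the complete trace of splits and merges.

Merge sort trace:

Split: [37, 13, 39, 34, 42, 27, 34, 11] -> [37, 13, 39, 34] and [42, 27, 34, 11]
  Split: [37, 13, 39, 34] -> [37, 13] and [39, 34]
    Split: [37, 13] -> [37] and [13]
    Merge: [37] + [13] -> [13, 37]
    Split: [39, 34] -> [39] and [34]
    Merge: [39] + [34] -> [34, 39]
  Merge: [13, 37] + [34, 39] -> [13, 34, 37, 39]
  Split: [42, 27, 34, 11] -> [42, 27] and [34, 11]
    Split: [42, 27] -> [42] and [27]
    Merge: [42] + [27] -> [27, 42]
    Split: [34, 11] -> [34] and [11]
    Merge: [34] + [11] -> [11, 34]
  Merge: [27, 42] + [11, 34] -> [11, 27, 34, 42]
Merge: [13, 34, 37, 39] + [11, 27, 34, 42] -> [11, 13, 27, 34, 34, 37, 39, 42]

Final sorted array: [11, 13, 27, 34, 34, 37, 39, 42]

The merge sort proceeds by recursively splitting the array and merging sorted halves.
After all merges, the sorted array is [11, 13, 27, 34, 34, 37, 39, 42].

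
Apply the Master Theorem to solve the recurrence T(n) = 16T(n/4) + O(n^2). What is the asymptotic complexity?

Master Theorem for T(n) = 16T(n/4) + O(n^2):

a = 16, b = 4, c = 2
log_b(a) = log_4(16) = 2.0000

Case 2: c = 2 = log_4(16) = 2.0000
T(n) = O(n^2 log n) = O(n^2 log n)

For T(n) = 16T(n/4) + O(n^2): log_4(16) = 2.0000. This is Case 2 of the Master Theorem (c = log_b(a), equal work at all levels), giving O(n^2 log n).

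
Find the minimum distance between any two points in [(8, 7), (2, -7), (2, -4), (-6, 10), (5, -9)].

Computing all pairwise distances among 5 points:

d((8, 7), (2, -7)) = 15.2315
d((8, 7), (2, -4)) = 12.53
d((8, 7), (-6, 10)) = 14.3178
d((8, 7), (5, -9)) = 16.2788
d((2, -7), (2, -4)) = 3.0 <-- minimum
d((2, -7), (-6, 10)) = 18.7883
d((2, -7), (5, -9)) = 3.6056
d((2, -4), (-6, 10)) = 16.1245
d((2, -4), (5, -9)) = 5.831
d((-6, 10), (5, -9)) = 21.9545

Closest pair: (2, -7) and (2, -4) with distance 3.0

The closest pair is (2, -7) and (2, -4) with Euclidean distance 3.0. For 5 points, brute-force pairwise comparison is shown above. For large n, the divide-and-conquer algorithm (sort by x, recurse on halves, check the dividing strip) achieves O(n log n).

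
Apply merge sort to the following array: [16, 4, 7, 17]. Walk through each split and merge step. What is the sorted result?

Merge sort trace:

Split: [16, 4, 7, 17] -> [16, 4] and [7, 17]
  Split: [16, 4] -> [16] and [4]
  Merge: [16] + [4] -> [4, 16]
  Split: [7, 17] -> [7] and [17]
  Merge: [7] + [17] -> [7, 17]
Merge: [4, 16] + [7, 17] -> [4, 7, 16, 17]

Final sorted array: [4, 7, 16, 17]

The merge sort proceeds by recursively splitting the array and merging sorted halves.
After all merges, the sorted array is [4, 7, 16, 17].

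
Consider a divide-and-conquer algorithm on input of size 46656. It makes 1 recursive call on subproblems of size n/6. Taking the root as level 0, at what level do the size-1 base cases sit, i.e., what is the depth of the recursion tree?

For divide and conquer with division factor 6:

Problem sizes at each level:
Level 0: 46656
Level 1: 7776
Level 2: 1296
Level 3: 216
Level 4: 36
Level 5: 6
Level 6: 1

The root is level 0 and the size-1 base case is level 6 (the tree spans levels 0 through 6, i.e. 7 levels counting the root), so the depth is the number of divisions: log_6(46656) = 6

The recursion tree depth is log_6(46656) = 6. At each level, the problem size is divided by 6, so it takes 6 divisions to reduce to a base case of size 1. The algorithm makes 1 recursive call at each level.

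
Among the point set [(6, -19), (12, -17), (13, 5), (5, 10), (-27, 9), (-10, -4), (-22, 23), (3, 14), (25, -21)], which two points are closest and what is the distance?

Computing all pairwise distances among 9 points:

d((6, -19), (12, -17)) = 6.3246
d((6, -19), (13, 5)) = 25.0
d((6, -19), (5, 10)) = 29.0172
d((6, -19), (-27, 9)) = 43.2782
d((6, -19), (-10, -4)) = 21.9317
d((6, -19), (-22, 23)) = 50.4777
d((6, -19), (3, 14)) = 33.1361
d((6, -19), (25, -21)) = 19.105
d((12, -17), (13, 5)) = 22.0227
d((12, -17), (5, 10)) = 27.8927
d((12, -17), (-27, 9)) = 46.8722
d((12, -17), (-10, -4)) = 25.5539
d((12, -17), (-22, 23)) = 52.4976
d((12, -17), (3, 14)) = 32.28
d((12, -17), (25, -21)) = 13.6015
d((13, 5), (5, 10)) = 9.434
d((13, 5), (-27, 9)) = 40.1995
d((13, 5), (-10, -4)) = 24.6982
d((13, 5), (-22, 23)) = 39.3573
d((13, 5), (3, 14)) = 13.4536
d((13, 5), (25, -21)) = 28.6356
d((5, 10), (-27, 9)) = 32.0156
d((5, 10), (-10, -4)) = 20.5183
d((5, 10), (-22, 23)) = 29.9666
d((5, 10), (3, 14)) = 4.4721 <-- minimum
d((5, 10), (25, -21)) = 36.8917
d((-27, 9), (-10, -4)) = 21.4009
d((-27, 9), (-22, 23)) = 14.8661
d((-27, 9), (3, 14)) = 30.4138
d((-27, 9), (25, -21)) = 60.0333
d((-10, -4), (-22, 23)) = 29.5466
d((-10, -4), (3, 14)) = 22.2036
d((-10, -4), (25, -21)) = 38.9102
d((-22, 23), (3, 14)) = 26.5707
d((-22, 23), (25, -21)) = 64.3817
d((3, 14), (25, -21)) = 41.3401

Closest pair: (5, 10) and (3, 14) with distance 4.4721

The closest pair is (5, 10) and (3, 14) with Euclidean distance 4.4721. For 9 points, brute-force pairwise comparison is shown above. For large n, the divide-and-conquer algorithm (sort by x, recurse on halves, check the dividing strip) achieves O(n log n).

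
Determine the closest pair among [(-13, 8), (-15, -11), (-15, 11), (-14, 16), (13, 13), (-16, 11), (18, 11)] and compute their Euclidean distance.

Computing all pairwise distances among 7 points:

d((-13, 8), (-15, -11)) = 19.105
d((-13, 8), (-15, 11)) = 3.6056
d((-13, 8), (-14, 16)) = 8.0623
d((-13, 8), (13, 13)) = 26.4764
d((-13, 8), (-16, 11)) = 4.2426
d((-13, 8), (18, 11)) = 31.1448
d((-15, -11), (-15, 11)) = 22.0
d((-15, -11), (-14, 16)) = 27.0185
d((-15, -11), (13, 13)) = 36.8782
d((-15, -11), (-16, 11)) = 22.0227
d((-15, -11), (18, 11)) = 39.6611
d((-15, 11), (-14, 16)) = 5.099
d((-15, 11), (13, 13)) = 28.0713
d((-15, 11), (-16, 11)) = 1.0 <-- minimum
d((-15, 11), (18, 11)) = 33.0
d((-14, 16), (13, 13)) = 27.1662
d((-14, 16), (-16, 11)) = 5.3852
d((-14, 16), (18, 11)) = 32.3883
d((13, 13), (-16, 11)) = 29.0689
d((13, 13), (18, 11)) = 5.3852
d((-16, 11), (18, 11)) = 34.0

Closest pair: (-15, 11) and (-16, 11) with distance 1.0

The closest pair is (-15, 11) and (-16, 11) with Euclidean distance 1.0. For 7 points, brute-force pairwise comparison is shown above. For large n, the divide-and-conquer algorithm (sort by x, recurse on halves, check the dividing strip) achieves O(n log n).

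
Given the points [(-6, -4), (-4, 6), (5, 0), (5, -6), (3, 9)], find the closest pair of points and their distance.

Computing all pairwise distances among 5 points:

d((-6, -4), (-4, 6)) = 10.198
d((-6, -4), (5, 0)) = 11.7047
d((-6, -4), (5, -6)) = 11.1803
d((-6, -4), (3, 9)) = 15.8114
d((-4, 6), (5, 0)) = 10.8167
d((-4, 6), (5, -6)) = 15.0
d((-4, 6), (3, 9)) = 7.6158
d((5, 0), (5, -6)) = 6.0 <-- minimum
d((5, 0), (3, 9)) = 9.2195
d((5, -6), (3, 9)) = 15.1327

Closest pair: (5, 0) and (5, -6) with distance 6.0

The closest pair is (5, 0) and (5, -6) with Euclidean distance 6.0. For 5 points, brute-force pairwise comparison is shown above. For large n, the divide-and-conquer algorithm (sort by x, recurse on halves, check the dividing strip) achieves O(n log n).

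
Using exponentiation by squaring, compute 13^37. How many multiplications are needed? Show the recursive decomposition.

Computing 13^37 by squaring (build up from 13^1; each line after the first costs one multiplication):

13^1 = 13
13^2 = (13^1)^2 = 13^2 = 169
13^4 = (13^2)^2 = 169^2 = 28561
13^8 = (13^4)^2 = 28561^2 = 815730721
13^9 = 13 * 13^8 = 13 * 815730721 = 10604499373
13^18 = (13^9)^2 = 10604499373^2 = 112455406951957393129
13^36 = (13^18)^2 = 112455406951957393129^2 = 12646218552730347184269489080961456410641
13^37 = 13 * 13^36 = 13 * 12646218552730347184269489080961456410641 = 164400841185494513395503358052498933338333

Result: 164400841185494513395503358052498933338333
Multiplications needed: 7 (7 lines after 13^1)

13^37 = 164400841185494513395503358052498933338333. Using exponentiation by squaring, this requires 7 multiplications. The key idea: if the exponent is even, square the half-power; if odd, multiply by the base once.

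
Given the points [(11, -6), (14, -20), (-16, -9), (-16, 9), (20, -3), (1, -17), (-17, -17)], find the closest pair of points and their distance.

Computing all pairwise distances among 7 points:

d((11, -6), (14, -20)) = 14.3178
d((11, -6), (-16, -9)) = 27.1662
d((11, -6), (-16, 9)) = 30.8869
d((11, -6), (20, -3)) = 9.4868
d((11, -6), (1, -17)) = 14.8661
d((11, -6), (-17, -17)) = 30.0832
d((14, -20), (-16, -9)) = 31.9531
d((14, -20), (-16, 9)) = 41.7253
d((14, -20), (20, -3)) = 18.0278
d((14, -20), (1, -17)) = 13.3417
d((14, -20), (-17, -17)) = 31.1448
d((-16, -9), (-16, 9)) = 18.0
d((-16, -9), (20, -3)) = 36.4966
d((-16, -9), (1, -17)) = 18.7883
d((-16, -9), (-17, -17)) = 8.0623 <-- minimum
d((-16, 9), (20, -3)) = 37.9473
d((-16, 9), (1, -17)) = 31.0644
d((-16, 9), (-17, -17)) = 26.0192
d((20, -3), (1, -17)) = 23.6008
d((20, -3), (-17, -17)) = 39.5601
d((1, -17), (-17, -17)) = 18.0

Closest pair: (-16, -9) and (-17, -17) with distance 8.0623

The closest pair is (-16, -9) and (-17, -17) with Euclidean distance 8.0623. For 7 points, brute-force pairwise comparison is shown above. For large n, the divide-and-conquer algorithm (sort by x, recurse on halves, check the dividing strip) achieves O(n log n).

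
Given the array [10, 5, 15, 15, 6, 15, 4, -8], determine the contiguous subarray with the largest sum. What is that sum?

Using Kadane's algorithm on [10, 5, 15, 15, 6, 15, 4, -8]:

Scanning through the array:
Position 1 (value 5): max_ending_here = 15, max_so_far = 15
Position 2 (value 15): max_ending_here = 30, max_so_far = 30
Position 3 (value 15): max_ending_here = 45, max_so_far = 45
Position 4 (value 6): max_ending_here = 51, max_so_far = 51
Position 5 (value 15): max_ending_here = 66, max_so_far = 66
Position 6 (value 4): max_ending_here = 70, max_so_far = 70
Position 7 (value -8): max_ending_here = 62, max_so_far = 70

Maximum subarray: [10, 5, 15, 15, 6, 15, 4]
Maximum sum: 70

The maximum subarray is [10, 5, 15, 15, 6, 15, 4] with sum 70. This subarray runs from index 0 to index 6.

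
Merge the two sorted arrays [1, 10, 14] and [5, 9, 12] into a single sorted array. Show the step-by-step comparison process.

Merging process:

Compare 1 vs 5: take 1 from left. Merged: [1]
Compare 10 vs 5: take 5 from right. Merged: [1, 5]
Compare 10 vs 9: take 9 from right. Merged: [1, 5, 9]
Compare 10 vs 12: take 10 from left. Merged: [1, 5, 9, 10]
Compare 14 vs 12: take 12 from right. Merged: [1, 5, 9, 10, 12]
Append remaining from left: [14]. Merged: [1, 5, 9, 10, 12, 14]

Final merged array: [1, 5, 9, 10, 12, 14]
Total comparisons: 5

The merged array is [1, 5, 9, 10, 12, 14], requiring 5 comparisons. The merge step runs in O(n) time where n is the total number of elements.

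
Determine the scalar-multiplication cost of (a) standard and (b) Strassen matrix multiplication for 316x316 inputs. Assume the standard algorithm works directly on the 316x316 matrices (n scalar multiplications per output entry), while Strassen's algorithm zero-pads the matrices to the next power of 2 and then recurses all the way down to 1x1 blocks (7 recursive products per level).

Matrix multiplication for 316x316 matrices:

Strassen's algorithm requires power-of-2 dimensions. Pad 316x316 to 512x512 (next power of 2).

Standard algorithm: 316^3 = 31554496 multiplications
Strassen's algorithm: 7^(log2(512)) = 7^9 = 40353607 multiplications
Difference: 31554496 - 40353607 = -8799111 (Strassen uses MORE here due to padding overhead — for small or just-over-power-of-2 n, padding can outweigh the per-level savings)

Standard: 31554496 multiplications (316^3). Strassen: 40353607 multiplications (7^9, after padding to 512x512). Strassen reduces 8 recursive multiplications to 7 at each level.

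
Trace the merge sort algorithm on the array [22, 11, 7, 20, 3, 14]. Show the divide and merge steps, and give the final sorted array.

Merge sort trace:

Split: [22, 11, 7, 20, 3, 14] -> [22, 11, 7] and [20, 3, 14]
  Split: [22, 11, 7] -> [22] and [11, 7]
    Split: [11, 7] -> [11] and [7]
    Merge: [11] + [7] -> [7, 11]
  Merge: [22] + [7, 11] -> [7, 11, 22]
  Split: [20, 3, 14] -> [20] and [3, 14]
    Split: [3, 14] -> [3] and [14]
    Merge: [3] + [14] -> [3, 14]
  Merge: [20] + [3, 14] -> [3, 14, 20]
Merge: [7, 11, 22] + [3, 14, 20] -> [3, 7, 11, 14, 20, 22]

Final sorted array: [3, 7, 11, 14, 20, 22]

The merge sort proceeds by recursively splitting the array and merging sorted halves.
After all merges, the sorted array is [3, 7, 11, 14, 20, 22].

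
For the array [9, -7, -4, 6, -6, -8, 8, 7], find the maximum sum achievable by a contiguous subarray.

Using Kadane's algorithm on [9, -7, -4, 6, -6, -8, 8, 7]:

Scanning through the array:
Position 1 (value -7): max_ending_here = 2, max_so_far = 9
Position 2 (value -4): max_ending_here = -2, max_so_far = 9
Position 3 (value 6): max_ending_here = 6, max_so_far = 9
Position 4 (value -6): max_ending_here = 0, max_so_far = 9
Position 5 (value -8): max_ending_here = -8, max_so_far = 9
Position 6 (value 8): max_ending_here = 8, max_so_far = 9
Position 7 (value 7): max_ending_here = 15, max_so_far = 15

Maximum subarray: [8, 7]
Maximum sum: 15

The maximum subarray is [8, 7] with sum 15. This subarray runs from index 6 to index 7.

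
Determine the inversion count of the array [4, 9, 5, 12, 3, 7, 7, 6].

Finding inversions in [4, 9, 5, 12, 3, 7, 7, 6]:

(0, 4): arr[0]=4 > arr[4]=3
(1, 2): arr[1]=9 > arr[2]=5
(1, 4): arr[1]=9 > arr[4]=3
(1, 5): arr[1]=9 > arr[5]=7
(1, 6): arr[1]=9 > arr[6]=7
(1, 7): arr[1]=9 > arr[7]=6
(2, 4): arr[2]=5 > arr[4]=3
(3, 4): arr[3]=12 > arr[4]=3
(3, 5): arr[3]=12 > arr[5]=7
(3, 6): arr[3]=12 > arr[6]=7
(3, 7): arr[3]=12 > arr[7]=6
(5, 7): arr[5]=7 > arr[7]=6
(6, 7): arr[6]=7 > arr[7]=6

Total inversions: 13

The array has 13 inversion(s): (0,4), (1,2), (1,4), (1,5), (1,6), (1,7), (2,4), (3,4), (3,5), (3,6), (3,7), (5,7), (6,7). Each pair (i,j) satisfies i < j and arr[i] > arr[j].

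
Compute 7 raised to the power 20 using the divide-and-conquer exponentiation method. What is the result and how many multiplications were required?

Computing 7^20 by squaring (build up from 7^1; each line after the first costs one multiplication):

7^1 = 7
7^2 = (7^1)^2 = 7^2 = 49
7^4 = (7^2)^2 = 49^2 = 2401
7^5 = 7 * 7^4 = 7 * 2401 = 16807
7^10 = (7^5)^2 = 16807^2 = 282475249
7^20 = (7^10)^2 = 282475249^2 = 79792266297612001

Result: 79792266297612001
Multiplications needed: 5 (5 lines after 7^1)

7^20 = 79792266297612001. Using exponentiation by squaring, this requires 5 multiplications. The key idea: if the exponent is even, square the half-power; if odd, multiply by the base once.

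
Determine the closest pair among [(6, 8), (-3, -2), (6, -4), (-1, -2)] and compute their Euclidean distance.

Computing all pairwise distances among 4 points:

d((6, 8), (-3, -2)) = 13.4536
d((6, 8), (6, -4)) = 12.0
d((6, 8), (-1, -2)) = 12.2066
d((-3, -2), (6, -4)) = 9.2195
d((-3, -2), (-1, -2)) = 2.0 <-- minimum
d((6, -4), (-1, -2)) = 7.2801

Closest pair: (-3, -2) and (-1, -2) with distance 2.0

The closest pair is (-3, -2) and (-1, -2) with Euclidean distance 2.0. For 4 points, brute-force pairwise comparison is shown above. For large n, the divide-and-conquer algorithm (sort by x, recurse on halves, check the dividing strip) achieves O(n log n).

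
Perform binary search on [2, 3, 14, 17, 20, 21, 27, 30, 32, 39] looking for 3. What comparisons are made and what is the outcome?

Binary search for 3 in [2, 3, 14, 17, 20, 21, 27, 30, 32, 39]:

lo=0, hi=9, mid=4, arr[mid]=20 -> 20 > 3, search left half
lo=0, hi=3, mid=1, arr[mid]=3 -> Found target at index 1!

Binary search finds 3 at index 1 after 2 comparisons. The search repeatedly halves the search space by comparing with the middle element.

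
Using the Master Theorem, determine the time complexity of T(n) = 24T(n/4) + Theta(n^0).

Master Theorem for T(n) = 24T(n/4) + O(n^0):

a = 24, b = 4, c = 0
log_b(a) = log_4(24) = 2.2925

Case 1: c = 0 < log_4(24) = 2.2925
T(n) = O(n^(log_4 24))

For T(n) = 24T(n/4) + O(n^0): log_4(24) = 2.2925. This is Case 1 of the Master Theorem (c < log_b(a), work dominated by leaves), giving O(n^(log_4 24)).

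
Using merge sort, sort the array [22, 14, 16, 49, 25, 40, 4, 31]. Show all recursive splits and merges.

Merge sort trace:

Split: [22, 14, 16, 49, 25, 40, 4, 31] -> [22, 14, 16, 49] and [25, 40, 4, 31]
  Split: [22, 14, 16, 49] -> [22, 14] and [16, 49]
    Split: [22, 14] -> [22] and [14]
    Merge: [22] + [14] -> [14, 22]
    Split: [16, 49] -> [16] and [49]
    Merge: [16] + [49] -> [16, 49]
  Merge: [14, 22] + [16, 49] -> [14, 16, 22, 49]
  Split: [25, 40, 4, 31] -> [25, 40] and [4, 31]
    Split: [25, 40] -> [25] and [40]
    Merge: [25] + [40] -> [25, 40]
    Split: [4, 31] -> [4] and [31]
    Merge: [4] + [31] -> [4, 31]
  Merge: [25, 40] + [4, 31] -> [4, 25, 31, 40]
Merge: [14, 16, 22, 49] + [4, 25, 31, 40] -> [4, 14, 16, 22, 25, 31, 40, 49]

Final sorted array: [4, 14, 16, 22, 25, 31, 40, 49]

The merge sort proceeds by recursively splitting the array and merging sorted halves.
After all merges, the sorted array is [4, 14, 16, 22, 25, 31, 40, 49].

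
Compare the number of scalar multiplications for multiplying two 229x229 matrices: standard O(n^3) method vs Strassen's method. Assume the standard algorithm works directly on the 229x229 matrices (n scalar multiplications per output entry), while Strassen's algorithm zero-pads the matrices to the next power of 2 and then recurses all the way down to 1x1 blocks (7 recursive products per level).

Matrix multiplication for 229x229 matrices:

Strassen's algorithm requires power-of-2 dimensions. Pad 229x229 to 256x256 (next power of 2).

Standard algorithm: 229^3 = 12008989 multiplications
Strassen's algorithm: 7^(log2(256)) = 7^8 = 5764801 multiplications
Savings: 12008989 - 5764801 = 6244188 multiplications

Standard: 12008989 multiplications (229^3). Strassen: 5764801 multiplications (7^8, after padding to 256x256). Strassen reduces 8 recursive multiplications to 7 at each level.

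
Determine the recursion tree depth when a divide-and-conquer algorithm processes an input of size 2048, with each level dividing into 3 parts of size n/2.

For divide and conquer with division factor 2:

Problem sizes at each level:
Level 0: 2048
Level 1: 1024
Level 2: 512
Level 3: 256
Level 4: 128
Level 5: 64
Level 6: 32
Level 7: 16
Level 8: 8
Level 9: 4
Level 10: 2
Level 11: 1

The root is level 0 and the size-1 base case is level 11 (the tree spans levels 0 through 11, i.e. 12 levels counting the root), so the depth is the number of divisions: log_2(2048) = 11

The recursion tree depth is log_2(2048) = 11. At each level, the problem size is divided by 2, so it takes 11 divisions to reduce to a base case of size 1. The algorithm makes 3 recursive calls at each level.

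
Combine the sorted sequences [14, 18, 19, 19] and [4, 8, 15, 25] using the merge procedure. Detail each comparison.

Merging process:

Compare 14 vs 4: take 4 from right. Merged: [4]
Compare 14 vs 8: take 8 from right. Merged: [4, 8]
Compare 14 vs 15: take 14 from left. Merged: [4, 8, 14]
Compare 18 vs 15: take 15 from right. Merged: [4, 8, 14, 15]
Compare 18 vs 25: take 18 from left. Merged: [4, 8, 14, 15, 18]
Compare 19 vs 25: take 19 from left. Merged: [4, 8, 14, 15, 18, 19]
Compare 19 vs 25: take 19 from left. Merged: [4, 8, 14, 15, 18, 19, 19]
Append remaining from right: [25]. Merged: [4, 8, 14, 15, 18, 19, 19, 25]

Final merged array: [4, 8, 14, 15, 18, 19, 19, 25]
Total comparisons: 7

The merged array is [4, 8, 14, 15, 18, 19, 19, 25], requiring 7 comparisons. The merge step runs in O(n) time where n is the total number of elements.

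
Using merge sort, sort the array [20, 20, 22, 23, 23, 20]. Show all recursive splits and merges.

Merge sort trace:

Split: [20, 20, 22, 23, 23, 20] -> [20, 20, 22] and [23, 23, 20]
  Split: [20, 20, 22] -> [20] and [20, 22]
    Split: [20, 22] -> [20] and [22]
    Merge: [20] + [22] -> [20, 22]
  Merge: [20] + [20, 22] -> [20, 20, 22]
  Split: [23, 23, 20] -> [23] and [23, 20]
    Split: [23, 20] -> [23] and [20]
    Merge: [23] + [20] -> [20, 23]
  Merge: [23] + [20, 23] -> [20, 23, 23]
Merge: [20, 20, 22] + [20, 23, 23] -> [20, 20, 20, 22, 23, 23]

Final sorted array: [20, 20, 20, 22, 23, 23]

The merge sort proceeds by recursively splitting the array and merging sorted halves.
After all merges, the sorted array is [20, 20, 20, 22, 23, 23].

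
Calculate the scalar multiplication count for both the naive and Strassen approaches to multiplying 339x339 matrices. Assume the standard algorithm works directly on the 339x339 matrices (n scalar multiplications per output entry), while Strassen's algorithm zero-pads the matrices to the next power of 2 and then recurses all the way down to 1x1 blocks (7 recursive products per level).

Matrix multiplication for 339x339 matrices:

Strassen's algorithm requires power-of-2 dimensions. Pad 339x339 to 512x512 (next power of 2).

Standard algorithm: 339^3 = 38958219 multiplications
Strassen's algorithm: 7^(log2(512)) = 7^9 = 40353607 multiplications
Difference: 38958219 - 40353607 = -1395388 (Strassen uses MORE here due to padding overhead — for small or just-over-power-of-2 n, padding can outweigh the per-level savings)

Standard: 38958219 multiplications (339^3). Strassen: 40353607 multiplications (7^9, after padding to 512x512). Strassen reduces 8 recursive multiplications to 7 at each level.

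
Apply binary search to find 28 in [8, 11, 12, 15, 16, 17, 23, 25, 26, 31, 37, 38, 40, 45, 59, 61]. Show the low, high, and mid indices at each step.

Binary search for 28 in [8, 11, 12, 15, 16, 17, 23, 25, 26, 31, 37, 38, 40, 45, 59, 61]:

lo=0, hi=15, mid=7, arr[mid]=25 -> 25 < 28, search right half
lo=8, hi=15, mid=11, arr[mid]=38 -> 38 > 28, search left half
lo=8, hi=10, mid=9, arr[mid]=31 -> 31 > 28, search left half
lo=8, hi=8, mid=8, arr[mid]=26 -> 26 < 28, search right half
lo=9 > hi=8, target 28 not found

Binary search determines that 28 is not in the array after 4 comparisons. The search space was exhausted without finding the target.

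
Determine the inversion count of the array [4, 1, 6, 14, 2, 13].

Finding inversions in [4, 1, 6, 14, 2, 13]:

(0, 1): arr[0]=4 > arr[1]=1
(0, 4): arr[0]=4 > arr[4]=2
(2, 4): arr[2]=6 > arr[4]=2
(3, 4): arr[3]=14 > arr[4]=2
(3, 5): arr[3]=14 > arr[5]=13

Total inversions: 5

The array has 5 inversion(s): (0,1), (0,4), (2,4), (3,4), (3,5). Each pair (i,j) satisfies i < j and arr[i] > arr[j].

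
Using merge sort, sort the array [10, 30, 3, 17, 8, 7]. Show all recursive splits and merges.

Merge sort trace:

Split: [10, 30, 3, 17, 8, 7] -> [10, 30, 3] and [17, 8, 7]
  Split: [10, 30, 3] -> [10] and [30, 3]
    Split: [30, 3] -> [30] and [3]
    Merge: [30] + [3] -> [3, 30]
  Merge: [10] + [3, 30] -> [3, 10, 30]
  Split: [17, 8, 7] -> [17] and [8, 7]
    Split: [8, 7] -> [8] and [7]
    Merge: [8] + [7] -> [7, 8]
  Merge: [17] + [7, 8] -> [7, 8, 17]
Merge: [3, 10, 30] + [7, 8, 17] -> [3, 7, 8, 10, 17, 30]

Final sorted array: [3, 7, 8, 10, 17, 30]

The merge sort proceeds by recursively splitting the array and merging sorted halves.
After all merges, the sorted array is [3, 7, 8, 10, 17, 30].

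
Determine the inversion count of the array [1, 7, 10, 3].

Finding inversions in [1, 7, 10, 3]:

(1, 3): arr[1]=7 > arr[3]=3
(2, 3): arr[2]=10 > arr[3]=3

Total inversions: 2

The array has 2 inversion(s): (1,3), (2,3). Each pair (i,j) satisfies i < j and arr[i] > arr[j].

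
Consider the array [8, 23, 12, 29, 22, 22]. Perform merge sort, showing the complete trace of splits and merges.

Merge sort trace:

Split: [8, 23, 12, 29, 22, 22] -> [8, 23, 12] and [29, 22, 22]
  Split: [8, 23, 12] -> [8] and [23, 12]
    Split: [23, 12] -> [23] and [12]
    Merge: [23] + [12] -> [12, 23]
  Merge: [8] + [12, 23] -> [8, 12, 23]
  Split: [29, 22, 22] -> [29] and [22, 22]
    Split: [22, 22] -> [22] and [22]
    Merge: [22] + [22] -> [22, 22]
  Merge: [29] + [22, 22] -> [22, 22, 29]
Merge: [8, 12, 23] + [22, 22, 29] -> [8, 12, 22, 22, 23, 29]

Final sorted array: [8, 12, 22, 22, 23, 29]

The merge sort proceeds by recursively splitting the array and merging sorted halves.
After all merges, the sorted array is [8, 12, 22, 22, 23, 29].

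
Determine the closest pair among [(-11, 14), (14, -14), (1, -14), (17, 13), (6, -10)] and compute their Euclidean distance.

Computing all pairwise distances among 5 points:

d((-11, 14), (14, -14)) = 37.5366
d((-11, 14), (1, -14)) = 30.4631
d((-11, 14), (17, 13)) = 28.0179
d((-11, 14), (6, -10)) = 29.4109
d((14, -14), (1, -14)) = 13.0
d((14, -14), (17, 13)) = 27.1662
d((14, -14), (6, -10)) = 8.9443
d((1, -14), (17, 13)) = 31.3847
d((1, -14), (6, -10)) = 6.4031 <-- minimum
d((17, 13), (6, -10)) = 25.4951

Closest pair: (1, -14) and (6, -10) with distance 6.4031

The closest pair is (1, -14) and (6, -10) with Euclidean distance 6.4031. For 5 points, brute-force pairwise comparison is shown above. For large n, the divide-and-conquer algorithm (sort by x, recurse on halves, check the dividing strip) achieves O(n log n).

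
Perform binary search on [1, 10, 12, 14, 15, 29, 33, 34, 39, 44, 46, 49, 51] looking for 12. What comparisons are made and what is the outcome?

Binary search for 12 in [1, 10, 12, 14, 15, 29, 33, 34, 39, 44, 46, 49, 51]:

lo=0, hi=12, mid=6, arr[mid]=33 -> 33 > 12, search left half
lo=0, hi=5, mid=2, arr[mid]=12 -> Found target at index 2!

Binary search finds 12 at index 2 after 2 comparisons. The search repeatedly halves the search space by comparing with the middle element.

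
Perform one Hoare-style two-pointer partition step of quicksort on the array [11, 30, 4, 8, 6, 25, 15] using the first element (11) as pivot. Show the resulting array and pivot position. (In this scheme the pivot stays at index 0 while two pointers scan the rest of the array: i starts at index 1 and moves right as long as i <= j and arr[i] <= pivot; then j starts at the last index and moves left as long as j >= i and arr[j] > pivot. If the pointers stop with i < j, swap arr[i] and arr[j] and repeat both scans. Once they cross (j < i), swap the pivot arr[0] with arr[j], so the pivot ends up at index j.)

Hoare-style two-pointer partition with pivot = 11:

Initial array: [11, 30, 4, 8, 6, 25, 15]

Pointers start at i = 1, j = 6.
i stops at index 1 (arr[1]=30 > 11), j stops at index 4 (arr[4]=6 <= 11): swap arr[1] and arr[4], array becomes [11, 6, 4, 8, 30, 25, 15]
i ends at 4, j ends at 3: the pointers have crossed (j < i), so scanning stops.

Swap pivot arr[0] with arr[3] to place pivot at position 3: [8, 6, 4, 11, 30, 25, 15]
Pivot position: 3

After partitioning with pivot 11, the array becomes [8, 6, 4, 11, 30, 25, 15]. The pivot is placed at index 3. All elements to the left of the pivot are <= 11, and all elements to the right are > 11.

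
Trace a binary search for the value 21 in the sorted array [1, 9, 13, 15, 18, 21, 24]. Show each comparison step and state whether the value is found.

Binary search for 21 in [1, 9, 13, 15, 18, 21, 24]:

lo=0, hi=6, mid=3, arr[mid]=15 -> 15 < 21, search right half
lo=4, hi=6, mid=5, arr[mid]=21 -> Found target at index 5!

Binary search finds 21 at index 5 after 2 comparisons. The search repeatedly halves the search space by comparing with the middle element.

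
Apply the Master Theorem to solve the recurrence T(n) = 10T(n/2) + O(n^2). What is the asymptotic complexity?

Master Theorem for T(n) = 10T(n/2) + O(n^2):

a = 10, b = 2, c = 2
log_b(a) = log_2(10) = 3.3219

Case 1: c = 2 < log_2(10) = 3.3219
T(n) = O(n^(log_2 10))

For T(n) = 10T(n/2) + O(n^2): log_2(10) = 3.3219. This is Case 1 of the Master Theorem (c < log_b(a), work dominated by leaves), giving O(n^(log_2 10)).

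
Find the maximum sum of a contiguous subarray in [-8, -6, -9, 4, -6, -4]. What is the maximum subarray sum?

Using Kadane's algorithm on [-8, -6, -9, 4, -6, -4]:

Scanning through the array:
Position 1 (value -6): max_ending_here = -6, max_so_far = -6
Position 2 (value -9): max_ending_here = -9, max_so_far = -6
Position 3 (value 4): max_ending_here = 4, max_so_far = 4
Position 4 (value -6): max_ending_here = -2, max_so_far = 4
Position 5 (value -4): max_ending_here = -4, max_so_far = 4

Maximum subarray: [4]
Maximum sum: 4

The maximum subarray is [4] with sum 4. This subarray runs from index 3 to index 3.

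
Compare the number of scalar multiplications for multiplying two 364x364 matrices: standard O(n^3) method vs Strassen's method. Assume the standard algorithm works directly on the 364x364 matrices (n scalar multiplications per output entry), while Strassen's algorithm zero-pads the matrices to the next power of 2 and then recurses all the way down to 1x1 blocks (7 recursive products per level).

Matrix multiplication for 364x364 matrices:

Strassen's algorithm requires power-of-2 dimensions. Pad 364x364 to 512x512 (next power of 2).

Standard algorithm: 364^3 = 48228544 multiplications
Strassen's algorithm: 7^(log2(512)) = 7^9 = 40353607 multiplications
Savings: 48228544 - 40353607 = 7874937 multiplications

Standard: 48228544 multiplications (364^3). Strassen: 40353607 multiplications (7^9, after padding to 512x512). Strassen reduces 8 recursive multiplications to 7 at each level.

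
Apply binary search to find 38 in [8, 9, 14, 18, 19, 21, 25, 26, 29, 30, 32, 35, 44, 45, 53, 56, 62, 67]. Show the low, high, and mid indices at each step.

Binary search for 38 in [8, 9, 14, 18, 19, 21, 25, 26, 29, 30, 32, 35, 44, 45, 53, 56, 62, 67]:

lo=0, hi=17, mid=8, arr[mid]=29 -> 29 < 38, search right half
lo=9, hi=17, mid=13, arr[mid]=45 -> 45 > 38, search left half
lo=9, hi=12, mid=10, arr[mid]=32 -> 32 < 38, search right half
lo=11, hi=12, mid=11, arr[mid]=35 -> 35 < 38, search right half
lo=12, hi=12, mid=12, arr[mid]=44 -> 44 > 38, search left half
lo=12 > hi=11, target 38 not found

Binary search determines that 38 is not in the array after 5 comparisons. The search space was exhausted without finding the target.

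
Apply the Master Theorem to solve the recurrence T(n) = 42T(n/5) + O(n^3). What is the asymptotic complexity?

Master Theorem for T(n) = 42T(n/5) + O(n^3):

a = 42, b = 5, c = 3
log_b(a) = log_5(42) = 2.3223

Case 3: c = 3 > log_5(42) = 2.3223
T(n) = O(n^3) = O(n^3)

For T(n) = 42T(n/5) + O(n^3): log_5(42) = 2.3223. This is Case 3 of the Master Theorem (c > log_b(a), work dominated by root), giving O(n^3).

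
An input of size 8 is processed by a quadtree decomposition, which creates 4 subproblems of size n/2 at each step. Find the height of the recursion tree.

For divide and conquer with division factor 2:

Problem sizes at each level:
Level 0: 8
Level 1: 4
Level 2: 2
Level 3: 1

The root is level 0 and the size-1 base case is level 3 (the tree spans levels 0 through 3, i.e. 4 levels counting the root), so the depth is the number of divisions: log_2(8) = 3

The recursion tree depth is log_2(8) = 3. At each level, the problem size is divided by 2, so it takes 3 divisions to reduce to a base case of size 1. The algorithm makes 4 recursive calls at each level.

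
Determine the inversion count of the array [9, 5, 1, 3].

Finding inversions in [9, 5, 1, 3]:

(0, 1): arr[0]=9 > arr[1]=5
(0, 2): arr[0]=9 > arr[2]=1
(0, 3): arr[0]=9 > arr[3]=3
(1, 2): arr[1]=5 > arr[2]=1
(1, 3): arr[1]=5 > arr[3]=3

Total inversions: 5

The array has 5 inversion(s): (0,1), (0,2), (0,3), (1,2), (1,3). Each pair (i,j) satisfies i < j and arr[i] > arr[j].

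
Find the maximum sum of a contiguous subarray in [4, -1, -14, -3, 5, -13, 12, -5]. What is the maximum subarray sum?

Using Kadane's algorithm on [4, -1, -14, -3, 5, -13, 12, -5]:

Scanning through the array:
Position 1 (value -1): max_ending_here = 3, max_so_far = 4
Position 2 (value -14): max_ending_here = -11, max_so_far = 4
Position 3 (value -3): max_ending_here = -3, max_so_far = 4
Position 4 (value 5): max_ending_here = 5, max_so_far = 5
Position 5 (value -13): max_ending_here = -8, max_so_far = 5
Position 6 (value 12): max_ending_here = 12, max_so_far = 12
Position 7 (value -5): max_ending_here = 7, max_so_far = 12

Maximum subarray: [12]
Maximum sum: 12

The maximum subarray is [12] with sum 12. This subarray runs from index 6 to index 6.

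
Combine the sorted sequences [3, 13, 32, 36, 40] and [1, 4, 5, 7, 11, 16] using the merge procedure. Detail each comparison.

Merging process:

Compare 3 vs 1: take 1 from right. Merged: [1]
Compare 3 vs 4: take 3 from left. Merged: [1, 3]
Compare 13 vs 4: take 4 from right. Merged: [1, 3, 4]
Compare 13 vs 5: take 5 from right. Merged: [1, 3, 4, 5]
Compare 13 vs 7: take 7 from right. Merged: [1, 3, 4, 5, 7]
Compare 13 vs 11: take 11 from right. Merged: [1, 3, 4, 5, 7, 11]
Compare 13 vs 16: take 13 from left. Merged: [1, 3, 4, 5, 7, 11, 13]
Compare 32 vs 16: take 16 from right. Merged: [1, 3, 4, 5, 7, 11, 13, 16]
Append remaining from left: [32, 36, 40]. Merged: [1, 3, 4, 5, 7, 11, 13, 16, 32, 36, 40]

Final merged array: [1, 3, 4, 5, 7, 11, 13, 16, 32, 36, 40]
Total comparisons: 8

The merged array is [1, 3, 4, 5, 7, 11, 13, 16, 32, 36, 40], requiring 8 comparisons. The merge step runs in O(n) time where n is the total number of elements.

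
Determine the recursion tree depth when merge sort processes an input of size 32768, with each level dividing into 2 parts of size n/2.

For divide and conquer with division factor 2:

Problem sizes at each level:
Level 0: 32768
Level 1: 16384
Level 2: 8192
Level 3: 4096
Level 4: 2048
Level 5: 1024
Level 6: 512
Level 7: 256
Level 8: 128
Level 9: 64
Level 10: 32
Level 11: 16
Level 12: 8
Level 13: 4
Level 14: 2
Level 15: 1

The root is level 0 and the size-1 base case is level 15 (the tree spans levels 0 through 15, i.e. 16 levels counting the root), so the depth is the number of divisions: log_2(32768) = 15

The recursion tree depth is log_2(32768) = 15. At each level, the problem size is divided by 2, so it takes 15 divisions to reduce to a base case of size 1. The algorithm makes 2 recursive calls at each level.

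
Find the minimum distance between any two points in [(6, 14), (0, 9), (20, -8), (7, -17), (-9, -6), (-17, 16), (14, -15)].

Computing all pairwise distances among 7 points:

d((6, 14), (0, 9)) = 7.8102
d((6, 14), (20, -8)) = 26.0768
d((6, 14), (7, -17)) = 31.0161
d((6, 14), (-9, -6)) = 25.0
d((6, 14), (-17, 16)) = 23.0868
d((6, 14), (14, -15)) = 30.0832
d((0, 9), (20, -8)) = 26.2488
d((0, 9), (7, -17)) = 26.9258
d((0, 9), (-9, -6)) = 17.4929
d((0, 9), (-17, 16)) = 18.3848
d((0, 9), (14, -15)) = 27.7849
d((20, -8), (7, -17)) = 15.8114
d((20, -8), (-9, -6)) = 29.0689
d((20, -8), (-17, 16)) = 44.1022
d((20, -8), (14, -15)) = 9.2195
d((7, -17), (-9, -6)) = 19.4165
d((7, -17), (-17, 16)) = 40.8044
d((7, -17), (14, -15)) = 7.2801 <-- minimum
d((-9, -6), (-17, 16)) = 23.4094
d((-9, -6), (14, -15)) = 24.6982
d((-17, 16), (14, -15)) = 43.8406

Closest pair: (7, -17) and (14, -15) with distance 7.2801

The closest pair is (7, -17) and (14, -15) with Euclidean distance 7.2801. For 7 points, brute-force pairwise comparison is shown above. For large n, the divide-and-conquer algorithm (sort by x, recurse on halves, check the dividing strip) achieves O(n log n).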